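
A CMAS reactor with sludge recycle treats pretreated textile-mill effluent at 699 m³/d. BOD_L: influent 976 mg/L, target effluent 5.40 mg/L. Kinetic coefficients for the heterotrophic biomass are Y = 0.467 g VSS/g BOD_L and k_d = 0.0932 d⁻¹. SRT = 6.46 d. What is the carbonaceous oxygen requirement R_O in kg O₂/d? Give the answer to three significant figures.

R_O ≈ 398 kg O₂/d

The observed yield is Y_obs = Y/(1 + k_d·θ_c) = 0.467 / (1 + 0.0932 × 6.46) = 0.467 / 1.602 = 0.2915 g VSS per g BOD_L removed.
Substrate removed = Q·(S₀ − S) = 699 m³/d × (976 − 5.40) g/m³ = 6.78×10^5 g/d = 678.4 kg/d.
Biomass synthesised: P_X = Y_obs × 678.4 = 197.8 kg VSS/d.
Carbonaceous O₂ demand = substrate oxidised − cell-mass equivalent = 678.4 − 1.42 × 197.8 = 397.6 kg O₂/d.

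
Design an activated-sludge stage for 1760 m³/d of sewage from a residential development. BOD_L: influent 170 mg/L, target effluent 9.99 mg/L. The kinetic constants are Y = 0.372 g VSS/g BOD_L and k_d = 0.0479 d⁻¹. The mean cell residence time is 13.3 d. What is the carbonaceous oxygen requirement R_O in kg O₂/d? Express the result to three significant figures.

R_O ≈ 191 kg O₂/d

Observed yield with endogenous decay: Y_obs = Y / (1 + k_d·θ_c) = 0.372 / (1 + 0.0479 × 13.3) = 0.372 / 1.637 = 0.2272 g VSS/g BOD_L.
Substrate removed = Q·(S₀ − S) = 1760 m³/d × (170 − 9.99) g/m³ = 2.82×10^5 g/d = 281.6 kg/d.
P_X = Y_obs·Q·(S₀ − S) = 0.2272 × 281.6 = 63.99 kg VSS/d.
R_O = Q·(S₀ − S) − 1.42·P_X = 281.6 − 1.42 × 63.99 = 190.7 kg O₂/d.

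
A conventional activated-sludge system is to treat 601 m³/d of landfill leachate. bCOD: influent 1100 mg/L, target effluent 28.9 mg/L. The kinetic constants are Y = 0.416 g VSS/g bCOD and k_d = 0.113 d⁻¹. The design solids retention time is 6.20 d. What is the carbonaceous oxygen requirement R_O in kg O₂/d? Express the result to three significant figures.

R_O ≈ 420 kg O₂/d

Y_obs = Y / (1 + k_d θ_c) = 0.416 / (1 + 0.113 × 6.20) = 0.416 / 1.701 = 0.2446.
Mass of bCOD removed per day: Q(S₀ − S) = 601 × 1071 g/m³ = 643.7 kg/d.
Net sludge production P_X = 0.2446 × 643.7 = 157.5 kg VSS/d.
R_O = Q·ΔS − 1.42 P_X = 643.7 − 223.6 = 420.1 kg O₂/d.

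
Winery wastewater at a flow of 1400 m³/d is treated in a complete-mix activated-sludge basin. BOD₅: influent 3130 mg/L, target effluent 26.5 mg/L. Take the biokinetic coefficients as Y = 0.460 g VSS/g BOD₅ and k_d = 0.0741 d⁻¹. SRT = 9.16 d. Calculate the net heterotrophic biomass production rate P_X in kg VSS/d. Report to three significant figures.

Y_obs = Y / (1 + k_d θ_c) = 0.460 / (1 + 0.0741 × 9.16) = 0.460 / 1.679 = 0.2740.
ΔS = 3130 − 26.5 = 3104 mg/L, so the substrate removal rate is 1400 × 3104/1000 = 4345 kg BOD₅/d.
P_X = Y_obs · Q(S₀ − S) = 0.2740 × 4345 = 1191 kg VSS/d.

P_X ≈ 1190 kg VSS/d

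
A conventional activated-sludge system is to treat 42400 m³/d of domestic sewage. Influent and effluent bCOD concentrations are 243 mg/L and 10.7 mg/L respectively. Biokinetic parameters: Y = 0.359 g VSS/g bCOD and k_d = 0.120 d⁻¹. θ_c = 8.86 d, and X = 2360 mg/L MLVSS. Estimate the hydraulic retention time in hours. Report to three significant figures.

τ ≈ 3.64 h

Steady-state biomass mass balance: V·X·(1 + k_d·θ_c) = Y·Q·(S₀ − S)·θ_c, so V = 0.359 × 42400 × (243 − 10.7) × 8.86 / [2360 × (1 + 0.120 × 8.86)] = 3.13×10^7 / 4869 = 6434 m³.
HRT = V/Q = 6434 m³ / 42400 m³·d⁻¹ = 0.1517 d × 24 = 3.642 h.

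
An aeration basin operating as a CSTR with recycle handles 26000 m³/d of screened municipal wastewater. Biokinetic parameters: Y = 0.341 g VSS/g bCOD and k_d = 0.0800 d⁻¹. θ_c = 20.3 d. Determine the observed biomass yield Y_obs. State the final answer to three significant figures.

Correct the yield for decay: Y_obs = Y/(1 + k_d θ_c) = 0.341 / (1 + 0.0800 × 20.3) = 0.341 / 2.624 = 0.1300.

Y_obs ≈ 0.130 g VSS/g bCOD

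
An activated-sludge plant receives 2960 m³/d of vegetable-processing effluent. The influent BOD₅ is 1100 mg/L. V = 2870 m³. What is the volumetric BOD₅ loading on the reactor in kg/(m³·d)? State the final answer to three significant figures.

L_v ≈ 1.13 kg BOD₅/(m³·d)

Volumetric loading L_v = Q·S₀ / V = 2960 × 1100 g/m³ / 2870 m³ = 1134 g/(m³·d) = 1.134 kg BOD₅/(m³·d).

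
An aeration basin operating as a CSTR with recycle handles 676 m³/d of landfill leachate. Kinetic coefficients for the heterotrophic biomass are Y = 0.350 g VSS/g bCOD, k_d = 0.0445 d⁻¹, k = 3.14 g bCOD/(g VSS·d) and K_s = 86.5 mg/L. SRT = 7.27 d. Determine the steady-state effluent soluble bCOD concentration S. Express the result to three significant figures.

S ≈ 17.2 mg/L

For a completely mixed reactor with recycle the Lawrence–McCarty relation gives S = K_s·(1 + k_d·θ_c) / [θ_c·(Y·k − k_d) − 1] = 86.5 × (1 + 0.0445 × 7.27) / [7.27 × (0.350 × 3.14 − 0.0445) − 1] = 114.5 / 6.666 = 17.17 mg/L.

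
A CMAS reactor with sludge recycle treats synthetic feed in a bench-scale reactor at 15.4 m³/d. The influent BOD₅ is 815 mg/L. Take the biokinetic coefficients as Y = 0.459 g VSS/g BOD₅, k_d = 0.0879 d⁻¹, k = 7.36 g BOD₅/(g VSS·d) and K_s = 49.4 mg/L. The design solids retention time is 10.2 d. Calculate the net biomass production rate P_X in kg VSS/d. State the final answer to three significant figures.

P_X ≈ 3.03 kg VSS/d

For a completely mixed reactor with recycle the Lawrence–McCarty relation gives S = K_s·(1 + k_d·θ_c) / [θ_c·(Y·k − k_d) − 1] = 49.4 × (1 + 0.0879 × 10.2) / [10.2 × (0.459 × 7.36 − 0.0879) − 1] = 93.69 / 32.56 = 2.877 mg/L.
Correct the yield for decay: Y_obs = Y/(1 + k_d θ_c) = 0.459 / (1 + 0.0879 × 10.2) = 0.459 / 1.897 = 0.2420.
Substrate removed = Q·(S₀ − S) = 15.4 m³/d × (815 − 2.88) g/m³ = 1.25×10^4 g/d = 12.51 kg/d.
Net biomass production P_X = Y_obs × Q·(S₀ − S) = 0.2420 × 12.51 = 3.027 kg VSS/d.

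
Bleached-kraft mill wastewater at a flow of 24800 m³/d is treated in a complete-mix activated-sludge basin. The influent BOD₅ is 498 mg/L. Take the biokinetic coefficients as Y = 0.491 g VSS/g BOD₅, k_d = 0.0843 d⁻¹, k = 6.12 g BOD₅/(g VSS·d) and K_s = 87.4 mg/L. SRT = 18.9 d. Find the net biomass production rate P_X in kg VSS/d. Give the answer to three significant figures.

P_X ≈ 2320 kg VSS/d

From the Monod/SRT balance for a CMAS, S = K_s·(1+k_d θ_c)/[θ_c·(Y k − k_d) − 1] = 87.4 × (1 + 0.0843 × 18.9) / [18.9 × (0.491 × 6.12 − 0.0843) − 1] = 226.7 / 54.20 = 4.182 mg/L.
The observed yield is Y_obs = Y/(1 + k_d·θ_c) = 0.491 / (1 + 0.0843 × 18.9) = 0.491 / 2.593 = 0.1893 g VSS per g BOD₅ removed.
Substrate removed = Q·(S₀ − S) = 24800 m³/d × (498 − 4.18) g/m³ = 1.22×10^7 g/d = 12247 kg/d.
Biomass produced: P_X = Y_obs·Q·ΔS = 0.1893 × 12247 ≈ 2319 kg VSS/d.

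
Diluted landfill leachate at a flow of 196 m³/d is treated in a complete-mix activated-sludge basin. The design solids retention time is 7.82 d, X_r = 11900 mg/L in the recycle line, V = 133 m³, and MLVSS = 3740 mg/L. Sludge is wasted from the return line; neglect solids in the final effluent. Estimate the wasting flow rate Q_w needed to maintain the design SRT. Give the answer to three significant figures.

Q_w ≈ 5.35 m³/d

Wasting from the return line (neglecting effluent solids): Q_w = V·X / (θ_c·X_r) = 133.0 × 3740 / (7.82 × 11900) = 5.345 m³/d.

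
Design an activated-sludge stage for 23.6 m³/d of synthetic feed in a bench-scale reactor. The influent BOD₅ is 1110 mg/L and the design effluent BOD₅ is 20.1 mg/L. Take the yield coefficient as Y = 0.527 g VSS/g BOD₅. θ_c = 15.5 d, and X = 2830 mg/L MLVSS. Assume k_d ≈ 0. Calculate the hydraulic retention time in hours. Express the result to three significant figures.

Biomass mass balance (decay neglected): V·X = Y·Q·(S₀ − S)·θ_c, so V = 0.527 × 23.6 × (1110 − 20.1) × 15.5 / 2830 = 74.24 m³.
τ = V/Q = 74.24/23.6 = 3.146 d, or 75.50 h.

τ ≈ 75.5 h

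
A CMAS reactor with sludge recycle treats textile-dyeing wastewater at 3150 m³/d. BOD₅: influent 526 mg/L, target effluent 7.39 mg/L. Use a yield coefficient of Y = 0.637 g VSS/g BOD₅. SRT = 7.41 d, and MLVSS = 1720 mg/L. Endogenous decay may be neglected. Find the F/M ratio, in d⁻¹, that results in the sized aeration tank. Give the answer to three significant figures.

F/M ≈ 0.215 d⁻¹

V·X = Y·Q·ΔS·θ_c gives V = 0.637 × 3150 × (526 − 7.39) × 7.41 / 1720 = 4483 m³.
Food-to-microorganism ratio F/M = Q S₀ / (V X) = 3150 × 526 / (4483 × 1720) = 0.2149 d⁻¹.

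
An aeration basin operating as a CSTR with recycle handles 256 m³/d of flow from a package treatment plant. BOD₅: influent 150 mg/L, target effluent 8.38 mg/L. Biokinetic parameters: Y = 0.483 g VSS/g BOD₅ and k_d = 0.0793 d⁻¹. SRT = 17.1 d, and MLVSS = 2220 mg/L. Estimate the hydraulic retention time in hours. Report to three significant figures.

τ ≈ 5.37 h

From the SRT design equation V = Y Q (S₀−S) θ_c / [X (1 + k_d θ_c)] = 0.483 × 256 × (150 − 8.38) × 17.1 / [2220 × (1 + 0.0793 × 17.1)] = 2.99×10^5 / 5230 = 57.25 m³.
Hydraulic retention time τ = V/Q = 57.25 / 256 = 0.2236 d = 5.367 h.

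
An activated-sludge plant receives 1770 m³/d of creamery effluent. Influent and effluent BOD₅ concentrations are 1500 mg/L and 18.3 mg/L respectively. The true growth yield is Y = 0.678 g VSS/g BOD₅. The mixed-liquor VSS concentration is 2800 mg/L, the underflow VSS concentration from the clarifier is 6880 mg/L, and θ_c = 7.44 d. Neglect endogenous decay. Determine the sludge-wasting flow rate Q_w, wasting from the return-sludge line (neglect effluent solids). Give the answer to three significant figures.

Q_w ≈ 258 m³/d

With k_d = 0 the design equation reduces to V = Y Q (S₀−S) θ_c / X = 0.678 × 1770 × (1500 − 18.3) × 7.44 / 2800 = 4725 m³.
Q_w = (V·X)/(θ_c X_r) = 4725 × 2800 / (7.44 × 6880) = 258.4 m³/d.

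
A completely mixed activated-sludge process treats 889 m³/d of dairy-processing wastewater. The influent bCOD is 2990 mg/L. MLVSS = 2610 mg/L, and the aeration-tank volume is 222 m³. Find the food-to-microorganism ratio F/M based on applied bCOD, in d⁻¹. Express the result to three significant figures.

F/M ≈ 4.59 d⁻¹

F/M = applied load / biomass = Q·S₀/(V·X) = 889 × 2990 / (222.0 × 2610) = 4.588 d⁻¹.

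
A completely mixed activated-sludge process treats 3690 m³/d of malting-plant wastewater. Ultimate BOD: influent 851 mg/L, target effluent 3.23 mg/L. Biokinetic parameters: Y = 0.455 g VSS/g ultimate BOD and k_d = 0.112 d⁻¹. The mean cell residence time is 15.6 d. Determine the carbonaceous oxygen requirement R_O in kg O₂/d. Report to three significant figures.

Observed yield with endogenous decay: Y_obs = Y / (1 + k_d·θ_c) = 0.455 / (1 + 0.112 × 15.6) = 0.455 / 2.747 = 0.1656 g VSS/g ultimate BOD.
Substrate removed = Q·(S₀ − S) = 3690 m³/d × (851 − 3.23) g/m³ = 3.13×10^6 g/d = 3128 kg/d.
P_X = Y_obs·Q·(S₀ − S) = 0.1656 × 3128 = 518.1 kg VSS/d.
R_O = Q·(S₀ − S) − 1.42·P_X = 3128 − 1.42 × 518.1 = 2393 kg O₂/d.

R_O ≈ 2390 kg O₂/d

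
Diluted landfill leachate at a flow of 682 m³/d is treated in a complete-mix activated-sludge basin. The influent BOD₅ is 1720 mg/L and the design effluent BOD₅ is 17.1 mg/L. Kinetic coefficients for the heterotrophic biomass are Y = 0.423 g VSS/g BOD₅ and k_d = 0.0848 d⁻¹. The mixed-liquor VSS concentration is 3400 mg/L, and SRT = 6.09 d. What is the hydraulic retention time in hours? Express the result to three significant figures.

τ ≈ 20.4 h

From the SRT design equation V = Y Q (S₀−S) θ_c / [X (1 + k_d θ_c)] = 0.423 × 682 × (1720 − 17.1) × 6.09 / [3400 × (1 + 0.0848 × 6.09)] = 2.99×10^6 / 5156 = 580.3 m³.
τ = V/Q = 580.3/682 = 0.8508 d, or 20.42 h.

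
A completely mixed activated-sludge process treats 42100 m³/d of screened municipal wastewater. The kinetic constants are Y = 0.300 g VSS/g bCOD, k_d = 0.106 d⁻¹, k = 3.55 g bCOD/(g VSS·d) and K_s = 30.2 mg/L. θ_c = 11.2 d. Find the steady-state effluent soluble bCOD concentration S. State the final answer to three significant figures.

From the Monod/SRT balance for a CMAS, S = K_s·(1+k_d θ_c)/[θ_c·(Y k − k_d) − 1] = 30.2 × (1 + 0.106 × 11.2) / [11.2 × (0.300 × 3.55 − 0.106) − 1] = 66.05 / 9.741 = 6.781 mg/L.

S ≈ 6.78 mg/L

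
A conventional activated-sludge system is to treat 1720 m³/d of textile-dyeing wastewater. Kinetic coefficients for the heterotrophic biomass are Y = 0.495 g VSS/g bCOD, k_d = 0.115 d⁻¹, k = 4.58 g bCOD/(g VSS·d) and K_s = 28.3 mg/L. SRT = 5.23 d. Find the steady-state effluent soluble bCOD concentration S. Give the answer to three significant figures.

From the Monod/SRT balance for a CMAS, S = K_s·(1+k_d θ_c)/[θ_c·(Y k − k_d) − 1] = 28.3 × (1 + 0.115 × 5.23) / [5.23 × (0.495 × 4.58 − 0.115) − 1] = 45.32 / 10.26 = 4.419 mg/L.

S ≈ 4.42 mg/L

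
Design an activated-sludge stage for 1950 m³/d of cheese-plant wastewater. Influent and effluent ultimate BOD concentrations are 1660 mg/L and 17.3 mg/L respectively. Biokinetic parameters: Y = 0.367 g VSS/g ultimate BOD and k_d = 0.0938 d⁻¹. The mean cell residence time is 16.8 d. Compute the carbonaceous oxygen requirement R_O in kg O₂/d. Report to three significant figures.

Correct the yield for decay: Y_obs = Y/(1 + k_d θ_c) = 0.367 / (1 + 0.0938 × 16.8) = 0.367 / 2.576 = 0.1425.
Q·(S₀ − S) = 1950 × (1660 − 17.3) × 10⁻³ = 3203 kg/d removed.
Net sludge production P_X = 0.1425 × 3203 = 456.4 kg VSS/d.
R_O = Q·ΔS − 1.42 P_X = 3203 − 648.1 = 2555 kg O₂/d.

R_O ≈ 2560 kg O₂/d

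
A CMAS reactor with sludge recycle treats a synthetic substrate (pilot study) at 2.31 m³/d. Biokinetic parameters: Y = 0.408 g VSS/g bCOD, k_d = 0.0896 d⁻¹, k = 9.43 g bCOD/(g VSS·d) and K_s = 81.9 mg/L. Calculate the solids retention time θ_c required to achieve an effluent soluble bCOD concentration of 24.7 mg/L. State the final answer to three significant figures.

θ_c ≈ 1.25 d

From 1/θ_c = Y·k·S/(K_s + S) − k_d: Y·k·S/(K_s+S) = 0.408 × 9.43 × 24.7 / (81.9 + 24.7) = 0.8915 d⁻¹.
θ_c = 1/(μ − k_d) = 1/(0.8915 − 0.0896) = 1/0.8019 = 1.247 d.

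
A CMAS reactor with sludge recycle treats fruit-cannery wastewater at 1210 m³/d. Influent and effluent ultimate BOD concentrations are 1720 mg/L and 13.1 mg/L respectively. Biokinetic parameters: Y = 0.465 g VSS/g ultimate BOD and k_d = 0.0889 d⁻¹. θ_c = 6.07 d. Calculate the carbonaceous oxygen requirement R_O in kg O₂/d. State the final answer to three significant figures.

The observed yield is Y_obs = Y/(1 + k_d·θ_c) = 0.465 / (1 + 0.0889 × 6.07) = 0.465 / 1.540 = 0.3020 g VSS per g ultimate BOD removed.
ΔS = 1720 − 13.1 = 1707 mg/L, so the substrate removal rate is 1210 × 1707/1000 = 2065 kg ultimate BOD/d.
Net sludge production P_X = 0.3020 × 2065 = 623.8 kg VSS/d.
Carbonaceous O₂ demand = substrate oxidised − cell-mass equivalent = 2065 − 1.42 × 623.8 = 1180 kg O₂/d.

R_O ≈ 1180 kg O₂/d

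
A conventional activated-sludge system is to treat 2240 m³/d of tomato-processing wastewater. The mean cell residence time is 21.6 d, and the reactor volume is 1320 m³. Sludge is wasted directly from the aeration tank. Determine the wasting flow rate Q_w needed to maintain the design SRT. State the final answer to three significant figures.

Q_w ≈ 61.1 m³/d

For wasting at MLVSS concentration, Q_w = V/θ_c = 1320/21.6 = 61.11 m³/d.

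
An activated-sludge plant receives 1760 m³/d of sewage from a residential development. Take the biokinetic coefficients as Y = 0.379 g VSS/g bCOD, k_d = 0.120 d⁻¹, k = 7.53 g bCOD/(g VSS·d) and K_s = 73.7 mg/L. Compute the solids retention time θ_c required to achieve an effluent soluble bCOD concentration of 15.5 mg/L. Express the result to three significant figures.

θ_c ≈ 2.66 d

From 1/θ_c = Y·k·S/(K_s + S) − k_d: Y·k·S/(K_s+S) = 0.379 × 7.53 × 15.5 / (73.7 + 15.5) = 0.4959 d⁻¹.
Then 1/θ_c = μ − k_d = 0.4959 − 0.120 = 0.3759 d⁻¹, giving θ_c = 2.660 d.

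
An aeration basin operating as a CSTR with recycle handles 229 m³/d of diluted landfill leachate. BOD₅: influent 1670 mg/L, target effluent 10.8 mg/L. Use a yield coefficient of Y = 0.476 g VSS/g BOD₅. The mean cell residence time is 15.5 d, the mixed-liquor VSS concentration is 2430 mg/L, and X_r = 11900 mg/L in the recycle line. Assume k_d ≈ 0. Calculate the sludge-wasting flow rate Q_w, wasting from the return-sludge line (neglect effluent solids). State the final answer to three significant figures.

Q_w ≈ 15.2 m³/d

Biomass mass balance (decay neglected): V·X = Y·Q·(S₀ − S)·θ_c, so V = 0.476 × 229 × (1670 − 10.8) × 15.5 / 2430 = 1154 m³.
Wasting from the return line (neglecting effluent solids): Q_w = V·X / (θ_c·X_r) = 1154 × 2430 / (15.5 × 11900) = 15.20 m³/d.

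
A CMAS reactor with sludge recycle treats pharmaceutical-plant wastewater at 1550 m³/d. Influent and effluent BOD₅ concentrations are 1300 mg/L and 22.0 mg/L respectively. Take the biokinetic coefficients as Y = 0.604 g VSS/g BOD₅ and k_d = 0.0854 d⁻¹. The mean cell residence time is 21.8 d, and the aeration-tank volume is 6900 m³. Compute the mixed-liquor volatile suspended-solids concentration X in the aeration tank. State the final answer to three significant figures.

X ≈ 1320 mg/L

From V·X·(1 + k_d·θ_c) = Y·Q·(S₀ − S)·θ_c: X = 0.604 × 1550 × (1300 − 22.0) × 21.8 / [6900 × (1 + 0.0854 × 21.8)] = 1321 mg/L.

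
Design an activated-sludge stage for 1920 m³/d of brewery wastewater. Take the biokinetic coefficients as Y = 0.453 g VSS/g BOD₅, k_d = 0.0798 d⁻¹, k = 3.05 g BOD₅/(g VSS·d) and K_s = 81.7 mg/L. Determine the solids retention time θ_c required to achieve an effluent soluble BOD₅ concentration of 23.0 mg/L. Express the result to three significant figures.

Specific growth rate at S = 23.0 mg/L: μ = YkS/(K_s+S) = 0.453·3.05·23.0/(81.7+23.0) = 0.3035 d⁻¹.
1/θ_c = 0.3035 − 0.0798 = 0.2237 d⁻¹, so θ_c = 4.470 d.

θ_c ≈ 4.47 d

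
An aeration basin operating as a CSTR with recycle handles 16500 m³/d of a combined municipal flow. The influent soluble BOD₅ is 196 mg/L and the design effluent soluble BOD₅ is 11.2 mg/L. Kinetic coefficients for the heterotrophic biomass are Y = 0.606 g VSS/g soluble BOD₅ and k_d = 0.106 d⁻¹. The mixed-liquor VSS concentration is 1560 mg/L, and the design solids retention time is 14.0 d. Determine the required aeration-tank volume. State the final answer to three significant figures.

V ≈ 6680 m³

From the SRT design equation V = Y Q (S₀−S) θ_c / [X (1 + k_d θ_c)] = 0.606 × 16500 × (196 − 11.2) × 14.0 / [1560 × (1 + 0.106 × 14.0)] = 2.59×10^7 / 3875 = 6676 m³.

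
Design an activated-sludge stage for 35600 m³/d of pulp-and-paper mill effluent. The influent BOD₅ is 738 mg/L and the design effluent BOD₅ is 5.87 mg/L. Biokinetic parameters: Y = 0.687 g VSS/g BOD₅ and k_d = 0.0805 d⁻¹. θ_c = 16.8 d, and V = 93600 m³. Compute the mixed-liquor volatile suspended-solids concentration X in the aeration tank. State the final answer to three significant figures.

Solving the biomass balance for X: X = Y Q (S₀−S) θ_c / [V (1+k_d θ_c)] = 0.687 × 35600 × (738 − 5.87) × 16.8 / [93600 × (1 + 0.0805 × 16.8)] = 1366 mg/L.

X ≈ 1370 mg/L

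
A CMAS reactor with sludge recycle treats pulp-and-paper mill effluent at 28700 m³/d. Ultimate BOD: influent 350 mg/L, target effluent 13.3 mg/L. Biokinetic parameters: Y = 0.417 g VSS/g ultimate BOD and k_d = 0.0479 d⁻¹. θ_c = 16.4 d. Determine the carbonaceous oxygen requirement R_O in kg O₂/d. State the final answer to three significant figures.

The observed yield is Y_obs = Y/(1 + k_d·θ_c) = 0.417 / (1 + 0.0479 × 16.4) = 0.417 / 1.786 = 0.2335 g VSS per g ultimate BOD removed.
Substrate removed = Q·(S₀ − S) = 28700 m³/d × (350 − 13.3) g/m³ = 9.66×10^6 g/d = 9663 kg/d.
P_X = Y_obs·Q·(S₀ − S) = 0.2335 × 9663 = 2257 kg VSS/d.
R_O = Q·ΔS − 1.42 P_X = 9663 − 3205 = 6459 kg O₂/d.

R_O ≈ 6460 kg O₂/d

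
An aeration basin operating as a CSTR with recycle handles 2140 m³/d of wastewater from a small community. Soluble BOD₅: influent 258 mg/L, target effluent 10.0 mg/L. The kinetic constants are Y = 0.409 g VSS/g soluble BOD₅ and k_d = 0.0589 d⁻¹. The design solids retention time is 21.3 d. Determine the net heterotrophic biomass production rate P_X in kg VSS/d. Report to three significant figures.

Observed yield with endogenous decay: Y_obs = Y / (1 + k_d·θ_c) = 0.409 / (1 + 0.0589 × 21.3) = 0.409 / 2.255 = 0.1814 g VSS/g soluble BOD₅.
Substrate removed = Q·(S₀ − S) = 2140 m³/d × (258 − 10.0) g/m³ = 5.31×10^5 g/d = 530.7 kg/d.
So the net sludge growth is P_X = 0.1814 × 530.7 = 96.28 kg VSS/d.

P_X ≈ 96.3 kg VSS/d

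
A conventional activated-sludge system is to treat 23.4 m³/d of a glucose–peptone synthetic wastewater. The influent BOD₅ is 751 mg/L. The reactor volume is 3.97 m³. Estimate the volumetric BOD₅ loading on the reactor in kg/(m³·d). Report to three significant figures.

Applied BOD₅ load per unit volume = Q·S₀/V = (23.4 × 751/1000)/3.970 = 4.427 kg BOD₅·m⁻³·d⁻¹.

L_v ≈ 4.43 kg BOD₅/(m³·d)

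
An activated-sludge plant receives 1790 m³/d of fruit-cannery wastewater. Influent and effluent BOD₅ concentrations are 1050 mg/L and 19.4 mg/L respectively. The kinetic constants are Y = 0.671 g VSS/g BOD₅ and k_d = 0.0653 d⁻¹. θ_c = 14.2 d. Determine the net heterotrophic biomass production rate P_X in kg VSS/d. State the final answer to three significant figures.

Correct the yield for decay: Y_obs = Y/(1 + k_d θ_c) = 0.671 / (1 + 0.0653 × 14.2) = 0.671 / 1.927 = 0.3482.
Q·(S₀ − S) = 1790 × (1050 − 19.4) × 10⁻³ = 1845 kg/d removed.
Biomass produced: P_X = Y_obs·Q·ΔS = 0.3482 × 1845 ≈ 642.3 kg VSS/d.

P_X ≈ 642 kg VSS/d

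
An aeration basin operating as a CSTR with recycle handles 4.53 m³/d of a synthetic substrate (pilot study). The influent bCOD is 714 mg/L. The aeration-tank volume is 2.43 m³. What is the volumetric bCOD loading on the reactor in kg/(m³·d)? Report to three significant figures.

Volumetric loading L_v = Q·S₀ / V = 4.53 × 714 g/m³ / 2.430 m³ = 1331 g/(m³·d) = 1.331 kg bCOD/(m³·d).

L_v ≈ 1.33 kg bCOD/(m³·d)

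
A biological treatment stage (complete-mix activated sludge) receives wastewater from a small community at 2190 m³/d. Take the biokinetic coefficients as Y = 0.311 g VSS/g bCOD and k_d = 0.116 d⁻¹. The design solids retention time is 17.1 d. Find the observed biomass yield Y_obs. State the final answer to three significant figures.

Y_obs ≈ 0.104 g VSS/g bCOD

Observed yield with endogenous decay: Y_obs = Y / (1 + k_d·θ_c) = 0.311 / (1 + 0.116 × 17.1) = 0.311 / 2.984 = 0.1042 g VSS/g bCOD.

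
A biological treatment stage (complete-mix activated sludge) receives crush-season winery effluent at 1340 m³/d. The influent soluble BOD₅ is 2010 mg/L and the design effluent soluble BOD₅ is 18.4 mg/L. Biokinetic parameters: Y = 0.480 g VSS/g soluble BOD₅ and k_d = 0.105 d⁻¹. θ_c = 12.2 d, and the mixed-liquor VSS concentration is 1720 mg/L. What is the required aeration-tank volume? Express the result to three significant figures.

V ≈ 3980 m³

From the SRT design equation V = Y Q (S₀−S) θ_c / [X (1 + k_d θ_c)] = 0.480 × 1340 × (2010 − 18.4) × 12.2 / [1720 × (1 + 0.105 × 12.2)] = 1.56×10^7 / 3923 = 3983 m³.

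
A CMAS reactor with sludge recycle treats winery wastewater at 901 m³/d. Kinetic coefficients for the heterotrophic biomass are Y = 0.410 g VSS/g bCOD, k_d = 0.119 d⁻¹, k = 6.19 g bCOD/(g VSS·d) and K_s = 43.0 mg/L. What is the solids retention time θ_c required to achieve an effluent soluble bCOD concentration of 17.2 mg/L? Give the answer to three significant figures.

Specific growth rate at S = 17.2 mg/L: μ = YkS/(K_s+S) = 0.410·6.19·17.2/(43.0+17.2) = 0.7251 d⁻¹.
Then 1/θ_c = μ − k_d = 0.7251 − 0.119 = 0.6061 d⁻¹, giving θ_c = 1.650 d.

θ_c ≈ 1.65 d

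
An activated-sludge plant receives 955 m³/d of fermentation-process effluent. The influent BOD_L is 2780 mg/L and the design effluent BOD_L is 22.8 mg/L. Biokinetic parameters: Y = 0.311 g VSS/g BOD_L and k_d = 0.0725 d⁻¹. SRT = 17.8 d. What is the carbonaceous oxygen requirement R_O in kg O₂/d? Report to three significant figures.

R_O ≈ 2130 kg O₂/d

Observed yield with endogenous decay: Y_obs = Y / (1 + k_d·θ_c) = 0.311 / (1 + 0.0725 × 17.8) = 0.311 / 2.290 = 0.1358 g VSS/g BOD_L.
Mass of BOD_L removed per day: Q(S₀ − S) = 955 × 2757 g/m³ = 2633 kg/d.
Net sludge production P_X = 0.1358 × 2633 = 357.5 kg VSS/d.
Carbonaceous O₂ demand = substrate oxidised − cell-mass equivalent = 2633 − 1.42 × 357.5 = 2125 kg O₂/d.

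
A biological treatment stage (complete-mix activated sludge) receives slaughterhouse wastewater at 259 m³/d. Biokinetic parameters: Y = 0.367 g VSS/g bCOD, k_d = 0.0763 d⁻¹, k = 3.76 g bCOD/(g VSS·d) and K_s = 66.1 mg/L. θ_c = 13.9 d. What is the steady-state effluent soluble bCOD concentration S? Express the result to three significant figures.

Effluent substrate depends only on kinetics and SRT: S = K_s(1 + k_d θ_c) / [θ_c(Yk − k_d) − 1] = 66.1 × (1 + 0.0763 × 13.9) / [13.9 × (0.367 × 3.76 − 0.0763) − 1] = 136.2 / 17.12 = 7.956 mg/L.

S ≈ 7.96 mg/L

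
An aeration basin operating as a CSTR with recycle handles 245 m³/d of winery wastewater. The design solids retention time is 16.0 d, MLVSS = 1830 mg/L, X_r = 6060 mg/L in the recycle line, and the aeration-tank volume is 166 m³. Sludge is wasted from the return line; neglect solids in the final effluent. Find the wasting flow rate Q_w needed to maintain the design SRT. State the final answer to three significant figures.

Q_w ≈ 3.13 m³/d

Wasting from the return line (neglecting effluent solids): Q_w = V·X / (θ_c·X_r) = 166.0 × 1830 / (16.0 × 6060) = 3.133 m³/d.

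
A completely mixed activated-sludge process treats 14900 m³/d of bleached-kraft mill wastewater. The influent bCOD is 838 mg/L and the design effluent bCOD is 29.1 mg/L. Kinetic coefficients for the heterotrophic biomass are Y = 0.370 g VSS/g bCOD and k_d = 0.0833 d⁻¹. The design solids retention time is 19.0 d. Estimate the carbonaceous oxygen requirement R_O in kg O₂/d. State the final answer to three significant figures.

The observed yield is Y_obs = Y/(1 + k_d·θ_c) = 0.370 / (1 + 0.0833 × 19.0) = 0.370 / 2.583 = 0.1433 g VSS per g bCOD removed.
Mass of bCOD removed per day: Q(S₀ − S) = 14900 × 808.9 g/m³ = 12053 kg/d.
P_X = Y_obs·Q·(S₀ − S) = 0.1433 × 12053 = 1727 kg VSS/d.
Carbonaceous O₂ demand = substrate oxidised − cell-mass equivalent = 12053 − 1.42 × 1727 = 9601 kg O₂/d.

R_O ≈ 9600 kg O₂/d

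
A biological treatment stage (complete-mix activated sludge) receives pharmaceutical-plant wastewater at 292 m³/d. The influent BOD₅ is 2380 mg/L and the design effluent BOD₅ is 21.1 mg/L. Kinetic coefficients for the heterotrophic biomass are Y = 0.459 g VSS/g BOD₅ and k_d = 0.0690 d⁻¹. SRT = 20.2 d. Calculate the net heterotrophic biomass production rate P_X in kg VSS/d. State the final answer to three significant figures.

Correct the yield for decay: Y_obs = Y/(1 + k_d θ_c) = 0.459 / (1 + 0.0690 × 20.2) = 0.459 / 2.394 = 0.1917.
Q·(S₀ − S) = 292 × (2380 − 21.1) × 10⁻³ = 688.8 kg/d removed.
P_X = Y_obs · Q(S₀ − S) = 0.1917 × 688.8 = 132.1 kg VSS/d.

P_X ≈ 132 kg VSS/d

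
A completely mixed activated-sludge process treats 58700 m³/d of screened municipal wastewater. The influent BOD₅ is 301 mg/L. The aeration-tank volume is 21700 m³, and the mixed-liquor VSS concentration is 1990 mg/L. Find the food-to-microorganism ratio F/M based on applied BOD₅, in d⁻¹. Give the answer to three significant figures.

F/M ≈ 0.409 d⁻¹

F/M = applied load / biomass = Q·S₀/(V·X) = 58700 × 301 / (21700 × 1990) = 0.4092 d⁻¹.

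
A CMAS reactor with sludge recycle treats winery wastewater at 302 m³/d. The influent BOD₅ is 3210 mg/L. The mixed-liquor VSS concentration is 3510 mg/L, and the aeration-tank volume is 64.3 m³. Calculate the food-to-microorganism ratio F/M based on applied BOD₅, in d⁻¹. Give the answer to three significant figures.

F/M ≈ 4.30 d⁻¹

F/M = applied load / biomass = Q·S₀/(V·X) = 302 × 3210 / (64.30 × 3510) = 4.295 d⁻¹.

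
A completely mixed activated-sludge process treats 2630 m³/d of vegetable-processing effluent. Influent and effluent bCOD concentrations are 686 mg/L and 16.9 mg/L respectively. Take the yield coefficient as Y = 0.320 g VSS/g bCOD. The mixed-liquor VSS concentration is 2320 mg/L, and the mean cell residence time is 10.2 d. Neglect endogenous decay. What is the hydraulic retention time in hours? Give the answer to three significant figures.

τ ≈ 22.6 h

With k_d = 0 the design equation reduces to V = Y Q (S₀−S) θ_c / X = 0.320 × 2630 × (686 − 16.9) × 10.2 / 2320 = 2476 m³.
Hydraulic retention time τ = V/Q = 2476 / 2630 = 0.9414 d = 22.59 h.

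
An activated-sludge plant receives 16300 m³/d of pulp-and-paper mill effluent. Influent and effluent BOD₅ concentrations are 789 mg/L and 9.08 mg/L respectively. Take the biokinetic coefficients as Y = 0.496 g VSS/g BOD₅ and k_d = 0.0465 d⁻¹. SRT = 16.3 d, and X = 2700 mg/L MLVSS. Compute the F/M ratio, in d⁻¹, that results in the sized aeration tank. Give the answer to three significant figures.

Steady-state biomass mass balance: V·X·(1 + k_d·θ_c) = Y·Q·(S₀ − S)·θ_c, so V = 0.496 × 16300 × (789 − 9.08) × 16.3 / [2700 × (1 + 0.0465 × 16.3)] = 1.03×10^8 / 4746 = 21654 m³.
F/M = Q·S₀ / (V·X) = 16300 × 789 / (21654 × 2700) = 0.2200 g BOD₅·(g VSS·d)⁻¹.

F/M ≈ 0.220 d⁻¹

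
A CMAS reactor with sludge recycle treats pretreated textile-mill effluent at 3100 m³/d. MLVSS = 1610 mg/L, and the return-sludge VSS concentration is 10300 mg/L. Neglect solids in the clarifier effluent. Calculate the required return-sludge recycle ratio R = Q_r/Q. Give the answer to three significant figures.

R = Q_r/Q = X/(X_r − X) = 1610 / (10300 − 1610) = 0.1853.

R ≈ 0.185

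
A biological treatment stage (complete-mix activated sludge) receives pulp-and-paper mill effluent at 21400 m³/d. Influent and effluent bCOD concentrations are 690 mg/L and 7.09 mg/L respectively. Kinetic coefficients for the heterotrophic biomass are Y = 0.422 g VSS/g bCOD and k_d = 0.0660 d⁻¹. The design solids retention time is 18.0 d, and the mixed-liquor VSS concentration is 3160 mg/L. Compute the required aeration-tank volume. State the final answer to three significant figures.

From the SRT design equation V = Y Q (S₀−S) θ_c / [X (1 + k_d θ_c)] = 0.422 × 21400 × (690 − 7.09) × 18.0 / [3160 × (1 + 0.0660 × 18.0)] = 1.11×10^8 / 6914 = 16056 m³.

V ≈ 16100 m³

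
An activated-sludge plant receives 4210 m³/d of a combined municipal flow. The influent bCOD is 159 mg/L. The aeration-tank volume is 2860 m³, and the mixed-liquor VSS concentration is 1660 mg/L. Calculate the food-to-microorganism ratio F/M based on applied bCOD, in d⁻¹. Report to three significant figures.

F/M ≈ 0.141 d⁻¹

F/M = applied load / biomass = Q·S₀/(V·X) = 4210 × 159 / (2860 × 1660) = 0.1410 d⁻¹.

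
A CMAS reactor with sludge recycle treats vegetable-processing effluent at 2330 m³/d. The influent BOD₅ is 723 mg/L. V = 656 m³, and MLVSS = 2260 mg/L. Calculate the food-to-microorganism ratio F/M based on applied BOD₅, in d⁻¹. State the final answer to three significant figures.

F/M ≈ 1.14 d⁻¹

F/M = applied load / biomass = Q·S₀/(V·X) = 2330 × 723 / (656.0 × 2260) = 1.136 d⁻¹.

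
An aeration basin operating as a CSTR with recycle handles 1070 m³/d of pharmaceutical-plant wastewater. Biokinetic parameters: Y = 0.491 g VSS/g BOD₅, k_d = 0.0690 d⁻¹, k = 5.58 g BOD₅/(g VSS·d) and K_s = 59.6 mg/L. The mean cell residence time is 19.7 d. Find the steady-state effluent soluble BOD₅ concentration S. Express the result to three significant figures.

From the Monod/SRT balance for a CMAS, S = K_s·(1+k_d θ_c)/[θ_c·(Y k − k_d) − 1] = 59.6 × (1 + 0.0690 × 19.7) / [19.7 × (0.491 × 5.58 − 0.0690) − 1] = 140.6 / 51.61 = 2.724 mg/L.

S ≈ 2.72 mg/L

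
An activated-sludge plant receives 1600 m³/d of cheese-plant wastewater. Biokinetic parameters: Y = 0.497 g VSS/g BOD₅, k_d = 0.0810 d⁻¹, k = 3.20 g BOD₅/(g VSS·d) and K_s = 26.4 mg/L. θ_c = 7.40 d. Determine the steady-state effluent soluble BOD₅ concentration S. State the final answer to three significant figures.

S ≈ 4.15 mg/L

Effluent substrate depends only on kinetics and SRT: S = K_s(1 + k_d θ_c) / [θ_c(Yk − k_d) − 1] = 26.4 × (1 + 0.0810 × 7.40) / [7.40 × (0.497 × 3.20 − 0.0810) − 1] = 42.22 / 10.17 = 4.152 mg/L.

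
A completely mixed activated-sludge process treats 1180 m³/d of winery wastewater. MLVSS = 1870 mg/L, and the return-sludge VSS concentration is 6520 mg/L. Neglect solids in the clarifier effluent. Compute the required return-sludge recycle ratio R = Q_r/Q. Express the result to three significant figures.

Solids balance on the clarifier gives (1+R)X = R·X_r, so R = X/(X_r − X) = 1870 / (6520 − 1870) = 0.4022.

R ≈ 0.402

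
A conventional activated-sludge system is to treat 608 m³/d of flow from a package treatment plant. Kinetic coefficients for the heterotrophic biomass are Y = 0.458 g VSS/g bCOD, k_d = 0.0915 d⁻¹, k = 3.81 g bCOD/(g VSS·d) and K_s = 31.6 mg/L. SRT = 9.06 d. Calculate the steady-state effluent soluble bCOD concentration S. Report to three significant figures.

From the Monod/SRT balance for a CMAS, S = K_s·(1+k_d θ_c)/[θ_c·(Y k − k_d) − 1] = 31.6 × (1 + 0.0915 × 9.06) / [9.06 × (0.458 × 3.81 − 0.0915) − 1] = 57.80 / 13.98 = 4.134 mg/L.

S ≈ 4.13 mg/L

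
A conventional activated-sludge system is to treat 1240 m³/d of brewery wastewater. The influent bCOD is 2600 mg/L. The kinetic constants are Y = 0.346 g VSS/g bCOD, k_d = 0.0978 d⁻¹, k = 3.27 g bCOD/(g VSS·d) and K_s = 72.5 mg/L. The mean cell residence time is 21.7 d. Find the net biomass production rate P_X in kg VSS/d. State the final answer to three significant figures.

Effluent substrate depends only on kinetics and SRT: S = K_s(1 + k_d θ_c) / [θ_c(Yk − k_d) − 1] = 72.5 × (1 + 0.0978 × 21.7) / [21.7 × (0.346 × 3.27 − 0.0978) − 1] = 226.4 / 21.43 = 10.56 mg/L.
Y_obs = Y / (1 + k_d θ_c) = 0.346 / (1 + 0.0978 × 21.7) = 0.346 / 3.122 = 0.1108.
ΔS = 2600 − 10.6 = 2589 mg/L, so the substrate removal rate is 1240 × 2589/1000 = 3211 kg bCOD/d.
So the net sludge growth is P_X = 0.1108 × 3211 = 355.8 kg VSS/d.

P_X ≈ 356 kg VSS/d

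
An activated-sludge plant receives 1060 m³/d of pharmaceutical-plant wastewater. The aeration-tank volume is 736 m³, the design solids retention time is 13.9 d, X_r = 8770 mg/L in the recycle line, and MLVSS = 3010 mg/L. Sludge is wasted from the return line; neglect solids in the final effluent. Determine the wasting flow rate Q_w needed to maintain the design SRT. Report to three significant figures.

Q_w ≈ 18.2 m³/d

Wasting from the return line (neglecting effluent solids): Q_w = V·X / (θ_c·X_r) = 736.0 × 3010 / (13.9 × 8770) = 18.17 m³/d.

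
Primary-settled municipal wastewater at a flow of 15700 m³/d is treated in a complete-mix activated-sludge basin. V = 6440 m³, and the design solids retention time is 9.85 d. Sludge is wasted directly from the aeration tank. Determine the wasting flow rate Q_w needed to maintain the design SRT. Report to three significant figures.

Q_w ≈ 654 m³/d

For wasting at MLVSS concentration, Q_w = V/θ_c = 6440/9.85 = 653.8 m³/d.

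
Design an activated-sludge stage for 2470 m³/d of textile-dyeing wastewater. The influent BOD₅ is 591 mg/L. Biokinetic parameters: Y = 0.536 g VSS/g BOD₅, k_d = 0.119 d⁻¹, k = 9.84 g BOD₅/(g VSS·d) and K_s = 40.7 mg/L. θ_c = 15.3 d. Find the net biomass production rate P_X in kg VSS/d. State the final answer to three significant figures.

Effluent substrate depends only on kinetics and SRT: S = K_s(1 + k_d θ_c) / [θ_c(Yk − k_d) − 1] = 40.7 × (1 + 0.119 × 15.3) / [15.3 × (0.536 × 9.84 − 0.119) − 1] = 114.8 / 77.88 = 1.474 mg/L.
Observed yield with endogenous decay: Y_obs = Y / (1 + k_d·θ_c) = 0.536 / (1 + 0.119 × 15.3) = 0.536 / 2.821 = 0.1900 g VSS/g BOD₅.
Substrate removed = Q·(S₀ − S) = 2470 m³/d × (591 − 1.47) g/m³ = 1.46×10^6 g/d = 1456 kg/d.
Net biomass production P_X = Y_obs × Q·(S₀ − S) = 0.1900 × 1456 = 276.7 kg VSS/d.

P_X ≈ 277 kg VSS/d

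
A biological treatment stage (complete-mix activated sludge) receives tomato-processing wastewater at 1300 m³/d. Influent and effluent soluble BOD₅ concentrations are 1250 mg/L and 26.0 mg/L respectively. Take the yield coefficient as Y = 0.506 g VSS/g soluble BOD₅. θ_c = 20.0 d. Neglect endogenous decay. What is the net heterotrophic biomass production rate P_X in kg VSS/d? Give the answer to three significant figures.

With endogenous decay neglected, the observed yield equals the true yield: Y_obs = Y = 0.506 g VSS/g soluble BOD₅.
Mass of soluble BOD₅ removed per day: Q(S₀ − S) = 1300 × 1224 g/m³ = 1591 kg/d.
Net biomass production P_X = Y_obs × Q·(S₀ − S) = 0.5060 × 1591 = 805.1 kg VSS/d.

P_X ≈ 805 kg VSS/d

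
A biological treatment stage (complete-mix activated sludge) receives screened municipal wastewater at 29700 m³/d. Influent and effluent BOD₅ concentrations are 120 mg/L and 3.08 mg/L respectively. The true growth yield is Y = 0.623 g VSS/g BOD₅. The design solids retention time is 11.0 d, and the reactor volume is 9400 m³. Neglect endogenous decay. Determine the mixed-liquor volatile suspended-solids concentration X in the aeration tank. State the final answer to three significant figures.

X ≈ 2530 mg/L

From V·X = Y·Q·(S₀ − S)·θ_c (decay neglected): X = 0.623 × 29700 × (120 − 3.08) × 11.0 / 9400 = 2532 mg/L.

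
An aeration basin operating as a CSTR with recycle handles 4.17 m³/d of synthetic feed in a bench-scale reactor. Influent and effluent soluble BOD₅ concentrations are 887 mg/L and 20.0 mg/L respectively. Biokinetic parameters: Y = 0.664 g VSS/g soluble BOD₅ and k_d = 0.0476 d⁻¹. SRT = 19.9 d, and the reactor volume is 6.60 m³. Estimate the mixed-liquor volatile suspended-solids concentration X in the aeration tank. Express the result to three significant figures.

Solving the biomass balance for X: X = Y Q (S₀−S) θ_c / [V (1+k_d θ_c)] = 0.664 × 4.17 × (887 − 20.0) × 19.9 / [6.60 × (1 + 0.0476 × 19.9)] = 3717 mg/L.

X ≈ 3720 mg/L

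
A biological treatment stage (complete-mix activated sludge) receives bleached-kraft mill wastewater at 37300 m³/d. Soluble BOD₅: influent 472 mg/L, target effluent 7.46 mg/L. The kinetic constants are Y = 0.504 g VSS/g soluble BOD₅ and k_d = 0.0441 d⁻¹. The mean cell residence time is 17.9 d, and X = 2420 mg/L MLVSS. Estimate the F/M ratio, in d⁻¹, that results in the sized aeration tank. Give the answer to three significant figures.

Rearranging the biomass balance for a CMAS with decay, V = Y·Q·ΔS·θ_c / [X·(1+k_d θ_c)] = 0.504 × 37300 × (472 − 7.46) × 17.9 / [2420 × (1 + 0.0441 × 17.9)] = 1.56×10^8 / 4330 = 36099 m³.
F/M = applied load / biomass = Q·S₀/(V·X) = 37300 × 472 / (36099 × 2420) = 0.2015 d⁻¹.

F/M ≈ 0.202 d⁻¹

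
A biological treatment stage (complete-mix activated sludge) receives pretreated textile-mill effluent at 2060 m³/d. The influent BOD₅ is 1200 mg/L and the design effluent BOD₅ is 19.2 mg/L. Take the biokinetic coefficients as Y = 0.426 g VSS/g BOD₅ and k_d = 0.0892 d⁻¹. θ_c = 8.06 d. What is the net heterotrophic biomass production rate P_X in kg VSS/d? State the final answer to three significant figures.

The observed yield is Y_obs = Y/(1 + k_d·θ_c) = 0.426 / (1 + 0.0892 × 8.06) = 0.426 / 1.719 = 0.2478 g VSS per g BOD₅ removed.
Mass of BOD₅ removed per day: Q(S₀ − S) = 2060 × 1181 g/m³ = 2432 kg/d.
Net biomass production P_X = Y_obs × Q·(S₀ − S) = 0.2478 × 2432 = 602.8 kg VSS/d.

P_X ≈ 603 kg VSS/d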